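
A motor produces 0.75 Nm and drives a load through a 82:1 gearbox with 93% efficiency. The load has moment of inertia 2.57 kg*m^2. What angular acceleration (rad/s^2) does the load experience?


tau_out = tau_motor * N * eta
= 0.75 * 82 * 0.93 = 57.195 Nm
alpha = tau_out / I = 57.195 / 2.57
= 22.2549 rad/s^2


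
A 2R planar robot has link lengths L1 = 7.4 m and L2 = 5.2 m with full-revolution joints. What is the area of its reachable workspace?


r_max = L1 + L2 = 12.6 m
r_min = |L1 - L2| = 2.2 m
Area = pi*(r_max^2 - r_min^2)
= pi*(158.76 - 4.84)
= pi * 153.92
= 483.5539 m^2


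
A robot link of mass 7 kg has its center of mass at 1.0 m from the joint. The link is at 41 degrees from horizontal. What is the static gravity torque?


tau = m*g*L*cos(angle)
= 7 * 9.81 * 1.0 * cos(41 deg)
= 7 * 9.81 * 1.0 * 0.7547
= 51.8259 Nm


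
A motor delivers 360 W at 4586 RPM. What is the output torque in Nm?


omega = 4586 * 2*pi/60 = 480.2448 rad/s
tau = P / omega = 360 / 480.2448
= 0.7496 Nm


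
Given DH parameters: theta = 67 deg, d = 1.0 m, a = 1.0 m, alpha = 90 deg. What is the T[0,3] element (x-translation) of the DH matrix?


T[0,3] = a * cos(theta)
= 1.0 * cos(67 deg)
= 1.0 * 0.3907
= 0.3907


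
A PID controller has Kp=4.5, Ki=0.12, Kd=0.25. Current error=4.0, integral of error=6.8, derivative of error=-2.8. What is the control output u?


u = Kp*e + Ki*int(e) + Kd*de/dt
= 4.5*4.0 + 0.12*6.8 + 0.25*(-2.8)
= 18.0 + 0.816 + -0.7
= 18.116


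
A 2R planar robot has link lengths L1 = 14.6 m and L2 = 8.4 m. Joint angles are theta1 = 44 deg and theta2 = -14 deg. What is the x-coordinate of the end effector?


Convert angles to radians: theta1 = 0.7679, theta2 = -0.2443
x = L1*cos(theta1) + L2*cos(theta1+theta2)
x = 10.5024 + 7.2746
x = 17.777


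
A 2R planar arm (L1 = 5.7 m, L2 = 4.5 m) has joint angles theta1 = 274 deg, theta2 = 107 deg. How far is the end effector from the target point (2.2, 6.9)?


End effector via forward kinematics:
x = L1*cos(t1) + L2*cos(t1+t2) = 4.5987
y = L1*sin(t1) + L2*sin(t1+t2) = -4.0735
Distance to target:
d = sqrt((2.2 - 4.5987)^2 + (6.9 - -4.0735)^2)
= sqrt(5.7539 + 120.4168)
= 11.2326 m


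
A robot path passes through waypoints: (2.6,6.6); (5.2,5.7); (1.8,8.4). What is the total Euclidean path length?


Segment lengths:
  seg1 = sqrt((2.6)^2 + (-0.9)^2) = 2.7514
  seg2 = sqrt((-3.4)^2 + (2.7)^2) = 4.3417
Total = 7.093


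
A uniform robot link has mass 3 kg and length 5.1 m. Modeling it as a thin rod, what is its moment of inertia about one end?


I = (1/3) * m * L^2
= (1/3) * 3 * 5.1^2
= 0.333333 * 3 * 26.01
= 26.01 kg*m^2


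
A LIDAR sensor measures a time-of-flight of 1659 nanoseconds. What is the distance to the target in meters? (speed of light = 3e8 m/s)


tof = 1659 ns = 1.659e-06 s
dist = c * tof / 2
= 3e8 * 1.659e-06 / 2
= 248.85 m


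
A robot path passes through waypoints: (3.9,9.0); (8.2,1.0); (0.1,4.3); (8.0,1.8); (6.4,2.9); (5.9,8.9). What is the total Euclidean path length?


Segment lengths:
  seg1 = sqrt((4.3)^2 + (-8.0)^2) = 9.0824
  seg2 = sqrt((-8.1)^2 + (3.3)^2) = 8.7464
  seg3 = sqrt((7.9)^2 + (-2.5)^2) = 8.2861
  seg4 = sqrt((-1.6)^2 + (1.1)^2) = 1.9416
  seg5 = sqrt((-0.5)^2 + (6.0)^2) = 6.0208
Total = 34.0774


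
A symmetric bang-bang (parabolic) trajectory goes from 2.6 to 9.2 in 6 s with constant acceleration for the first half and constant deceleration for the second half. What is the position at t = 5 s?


Symmetric rest-to-rest: each phase covers (pf-p0)/2 in time T/2. 0.5*a*(T/2)^2 = (pf-p0)/2 => a = 4*(pf-p0)/T^2
a = 4*(9.2-2.6)/6^2 = 0.7333
t = 5 is in the deceleration phase (t > T/2).
p = pf - 0.5*a*(T-t)^2 = 9.2 - 0.5*0.7333*1^2
= 8.8333


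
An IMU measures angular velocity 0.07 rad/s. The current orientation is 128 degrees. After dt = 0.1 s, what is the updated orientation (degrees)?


delta_theta = w * dt = 0.07 * 0.1 = 0.007 rad
= 0.4011 deg
theta_new = 128 + 0.4011 = 128.4011 deg


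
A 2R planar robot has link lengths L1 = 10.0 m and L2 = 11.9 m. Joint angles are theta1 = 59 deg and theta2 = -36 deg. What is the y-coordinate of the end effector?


Convert angles to radians: theta1 = 1.0297, theta2 = -0.6283
y = L1*sin(theta1) + L2*sin(theta1+theta2)
y = 8.5717 + 4.6497
y = 13.2214


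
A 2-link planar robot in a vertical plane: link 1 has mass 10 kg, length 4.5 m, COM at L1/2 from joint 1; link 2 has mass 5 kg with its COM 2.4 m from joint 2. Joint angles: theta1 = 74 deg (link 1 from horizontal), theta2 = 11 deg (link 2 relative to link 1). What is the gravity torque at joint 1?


Horizontal distance from joint 1 to link-1 COM:
  x_c1 = (L1/2)*cos(t1) = 2.25 * 0.2756 = 0.6202 m
Horizontal distance from joint 1 to link-2 COM:
  x_c2 = L1*cos(t1) + Lc2*cos(t1+t2)
       = 4.5*0.2756 + 2.4*0.0872 = 1.4495 m
tau1 = m1*g*x_c1 + m2*g*x_c2
     = 10*9.81*0.6202 + 5*9.81*1.4495
     = 60.8401 + 71.1
     = 131.9401 Nm


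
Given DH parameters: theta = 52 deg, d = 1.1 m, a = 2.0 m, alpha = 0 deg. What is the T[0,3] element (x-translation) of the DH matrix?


T[0,3] = a * cos(theta)
= 2.0 * cos(52 deg)
= 2.0 * 0.6157
= 1.2313


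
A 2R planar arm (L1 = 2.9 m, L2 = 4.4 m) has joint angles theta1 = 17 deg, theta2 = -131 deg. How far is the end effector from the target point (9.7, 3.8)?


End effector via forward kinematics:
x = L1*cos(t1) + L2*cos(t1+t2) = 0.9836
y = L1*sin(t1) + L2*sin(t1+t2) = -3.1717
Distance to target:
d = sqrt((9.7 - 0.9836)^2 + (3.8 - -3.1717)^2)
= sqrt(75.9749 + 48.6049)
= 11.1615 m


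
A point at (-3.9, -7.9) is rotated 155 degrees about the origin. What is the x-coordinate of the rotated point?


x' = x*cos(theta) - y*sin(theta)
cos(155 deg) = -0.9063, sin(155 deg) = 0.4226
x' = -3.9 * -0.9063 - -7.9 * 0.4226
= 3.5346 - -3.3387
= 6.8733


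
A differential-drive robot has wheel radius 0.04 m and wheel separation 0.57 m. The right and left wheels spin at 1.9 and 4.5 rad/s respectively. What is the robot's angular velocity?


vR = r*wR = 0.04*1.9 = 0.076 m/s
vL = r*wL = 0.04*4.5 = 0.18 m/s
v = (vR+vL)/2 = 0.128 m/s
omega = (vR-vL)/L = -0.1825 rad/s
angular velocity = -0.1825 rad/s


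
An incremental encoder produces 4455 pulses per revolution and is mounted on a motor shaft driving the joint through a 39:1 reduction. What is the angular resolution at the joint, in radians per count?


counts per rev = 4455
effective counts at joint = 4455 * 39 = 173745
resolution = 2*pi / 173745
= 3.6163e-05 rad/count


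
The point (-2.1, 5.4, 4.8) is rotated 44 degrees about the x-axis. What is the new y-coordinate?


Rotation about x-axis: y' = y*cos(theta) - z*sin(theta)
= 5.4 * 0.7193 - 4.8 * 0.6947
= 0.5501


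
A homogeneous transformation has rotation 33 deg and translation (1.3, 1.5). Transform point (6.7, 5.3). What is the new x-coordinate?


x' = cos(theta)*px - sin(theta)*py + tx
= 0.8387*6.7 - 0.5446*5.3 + 1.3
= 4.0325


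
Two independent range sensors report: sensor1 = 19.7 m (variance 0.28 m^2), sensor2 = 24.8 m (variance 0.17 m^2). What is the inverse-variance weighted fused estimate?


w1 = (1/var1) / (1/var1 + 1/var2)
   = 3.5714 / (3.5714 + 5.8824) = 0.3778
w2 = 1 - w1 = 0.6222
fused = w1*s1 + w2*s2 = 7.4422 + 15.4311
= 22.8733 m


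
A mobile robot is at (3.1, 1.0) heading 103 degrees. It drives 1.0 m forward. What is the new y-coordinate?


y_new = y0 + d*sin(theta)
= 1.0 + 1.0*sin(103)
= 1.0 + 0.9744
= 1.9744


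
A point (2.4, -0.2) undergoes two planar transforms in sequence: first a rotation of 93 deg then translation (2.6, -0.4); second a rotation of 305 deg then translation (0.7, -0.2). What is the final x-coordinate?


After transform 1:
x1 = cos(93)*2.4 - sin(93)*-0.2 + 2.6 = 2.6741
y1 = sin(93)*2.4 + cos(93)*-0.2 + -0.4 = 2.0072
After transform 2:
x2 = cos(305)*2.6741 - sin(305)*2.0072 + 0.7
= 3.878


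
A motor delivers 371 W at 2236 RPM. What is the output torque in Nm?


omega = 2236 * 2*pi/60 = 234.1534 rad/s
tau = P / omega = 371 / 234.1534
= 1.5844 Nm


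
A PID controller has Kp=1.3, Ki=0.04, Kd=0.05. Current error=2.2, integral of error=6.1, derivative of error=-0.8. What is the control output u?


u = Kp*e + Ki*int(e) + Kd*de/dt
= 1.3*2.2 + 0.04*6.1 + 0.05*(-0.8)
= 2.86 + 0.244 + -0.04
= 3.064


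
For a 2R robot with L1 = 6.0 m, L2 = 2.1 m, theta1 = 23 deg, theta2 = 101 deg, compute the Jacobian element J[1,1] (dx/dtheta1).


J[1,1] = -L1*sin(t1) - L2*sin(t1+t2)
= -6.0*sin(23) - 2.1*sin(124)
= -4.0854


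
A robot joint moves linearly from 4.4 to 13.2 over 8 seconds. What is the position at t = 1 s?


s = t/T = 1/8 = 0.125
p(t) = p0 + (pf-p0)*s
= 4.4 + (13.2 - 4.4) * 0.125
= 5.5


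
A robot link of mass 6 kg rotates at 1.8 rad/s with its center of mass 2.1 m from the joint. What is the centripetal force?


F = m * omega^2 * r
= 6 * 1.8^2 * 2.1
= 6 * 3.24 * 2.1
= 40.824 N


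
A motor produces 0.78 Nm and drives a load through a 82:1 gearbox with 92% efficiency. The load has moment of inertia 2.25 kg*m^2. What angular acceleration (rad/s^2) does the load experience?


tau_out = tau_motor * N * eta
= 0.78 * 82 * 0.92 = 58.8432 Nm
alpha = tau_out / I = 58.8432 / 2.25
= 26.1525 rad/s^2


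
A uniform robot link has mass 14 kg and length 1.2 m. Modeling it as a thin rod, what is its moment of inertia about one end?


I = (1/3) * m * L^2
= (1/3) * 14 * 1.2^2
= 0.333333 * 14 * 1.44
= 6.72 kg*m^2


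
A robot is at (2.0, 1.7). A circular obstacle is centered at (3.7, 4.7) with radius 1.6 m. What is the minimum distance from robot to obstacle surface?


center_dist = sqrt((2.0-3.7)^2 + (1.7-4.7)^2)
= sqrt(2.89 + 9.0)
= 3.4482
min_dist = center_dist - radius = 3.4482 - 1.6 = 1.8482 m


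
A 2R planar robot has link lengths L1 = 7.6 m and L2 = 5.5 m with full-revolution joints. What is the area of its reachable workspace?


r_max = L1 + L2 = 13.1 m
r_min = |L1 - L2| = 2.1 m
Area = pi*(r_max^2 - r_min^2)
= pi*(171.61 - 4.41)
= pi * 167.2
= 525.2743 m^2


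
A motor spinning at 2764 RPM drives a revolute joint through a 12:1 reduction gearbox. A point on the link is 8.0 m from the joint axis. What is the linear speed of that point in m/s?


omega_motor = 2764 * 2*pi/60 = 289.4454 rad/s
omega_joint = omega_motor / 12 = 24.1205 rad/s
v = omega_joint * r = 24.1205 * 8.0
= 192.9636 m/s


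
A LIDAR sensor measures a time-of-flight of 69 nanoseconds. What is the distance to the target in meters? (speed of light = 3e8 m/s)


tof = 69 ns = 6.9e-08 s
dist = c * tof / 2
= 3e8 * 6.9e-08 / 2
= 10.35 m


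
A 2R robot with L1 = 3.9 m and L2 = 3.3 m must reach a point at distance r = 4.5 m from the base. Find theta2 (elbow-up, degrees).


cos(theta2) = (r^2 - L1^2 - L2^2) / (2*L1*L2)
cos(theta2) = (20.25 - 15.21 - 10.89) / 25.74
cos(theta2) = -0.227273
theta2 = 103.1366 degrees


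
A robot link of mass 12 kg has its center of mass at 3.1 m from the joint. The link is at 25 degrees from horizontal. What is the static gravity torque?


tau = m*g*L*cos(angle)
= 12 * 9.81 * 3.1 * cos(25 deg)
= 12 * 9.81 * 3.1 * 0.9063
= 330.7407 Nm


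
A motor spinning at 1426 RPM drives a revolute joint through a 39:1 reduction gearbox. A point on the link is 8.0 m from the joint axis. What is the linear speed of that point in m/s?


omega_motor = 1426 * 2*pi/60 = 149.3304 rad/s
omega_joint = omega_motor / 39 = 3.829 rad/s
v = omega_joint * r = 3.829 * 8.0
= 30.6319 m/s


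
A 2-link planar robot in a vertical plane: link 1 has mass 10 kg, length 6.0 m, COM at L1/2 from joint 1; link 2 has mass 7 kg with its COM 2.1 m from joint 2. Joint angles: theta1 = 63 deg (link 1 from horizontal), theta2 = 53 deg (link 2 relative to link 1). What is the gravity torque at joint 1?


Horizontal distance from joint 1 to link-1 COM:
  x_c1 = (L1/2)*cos(t1) = 3.0 * 0.454 = 1.362 m
Horizontal distance from joint 1 to link-2 COM:
  x_c2 = L1*cos(t1) + Lc2*cos(t1+t2)
       = 6.0*0.454 + 2.1*-0.4384 = 1.8034 m
tau1 = m1*g*x_c1 + m2*g*x_c2
     = 10*9.81*1.362 + 7*9.81*1.8034
     = 133.6094 + 123.837
     = 257.4464 Nm


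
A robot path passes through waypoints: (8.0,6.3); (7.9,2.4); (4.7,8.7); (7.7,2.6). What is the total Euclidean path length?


Segment lengths:
  seg1 = sqrt((-0.1)^2 + (-3.9)^2) = 3.9013
  seg2 = sqrt((-3.2)^2 + (6.3)^2) = 7.0661
  seg3 = sqrt((3.0)^2 + (-6.1)^2) = 6.7978
Total = 17.7652


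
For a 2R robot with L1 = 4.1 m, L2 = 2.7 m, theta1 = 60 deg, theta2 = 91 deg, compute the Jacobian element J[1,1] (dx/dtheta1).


J[1,1] = -L1*sin(t1) - L2*sin(t1+t2)
= -4.1*sin(60) - 2.7*sin(151)
= -4.8597


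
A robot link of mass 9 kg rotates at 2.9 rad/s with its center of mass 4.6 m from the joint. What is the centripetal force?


F = m * omega^2 * r
= 9 * 2.9^2 * 4.6
= 9 * 8.41 * 4.6
= 348.174 N


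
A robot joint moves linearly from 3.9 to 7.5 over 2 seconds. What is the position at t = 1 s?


s = t/T = 1/2 = 0.5
p(t) = p0 + (pf-p0)*s
= 3.9 + (7.5 - 3.9) * 0.5
= 5.7


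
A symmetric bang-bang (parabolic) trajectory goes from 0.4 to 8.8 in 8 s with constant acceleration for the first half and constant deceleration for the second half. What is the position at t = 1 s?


Symmetric rest-to-rest: each phase covers (pf-p0)/2 in time T/2. 0.5*a*(T/2)^2 = (pf-p0)/2 => a = 4*(pf-p0)/T^2
a = 4*(8.8-0.4)/8^2 = 0.525
t = 1 is in the acceleration phase (t <= T/2).
p = p0 + 0.5*a*t^2 = 0.4 + 0.5*0.525*1^2
= 0.6625


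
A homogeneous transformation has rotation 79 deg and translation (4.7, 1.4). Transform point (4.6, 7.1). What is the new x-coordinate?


x' = cos(theta)*px - sin(theta)*py + tx
= 0.1908*4.6 - 0.9816*7.1 + 4.7
= -1.3918


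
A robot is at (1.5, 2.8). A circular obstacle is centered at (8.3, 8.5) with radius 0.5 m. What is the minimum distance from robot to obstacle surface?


center_dist = sqrt((1.5-8.3)^2 + (2.8-8.5)^2)
= sqrt(46.24 + 32.49)
= 8.873
min_dist = center_dist - radius = 8.873 - 0.5 = 8.373 m


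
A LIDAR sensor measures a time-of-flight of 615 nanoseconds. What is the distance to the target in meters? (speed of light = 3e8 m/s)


tof = 615 ns = 6.15e-07 s
dist = c * tof / 2
= 3e8 * 6.15e-07 / 2
= 92.25 m


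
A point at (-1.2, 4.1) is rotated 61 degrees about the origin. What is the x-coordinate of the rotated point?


x' = x*cos(theta) - y*sin(theta)
cos(61 deg) = 0.4848, sin(61 deg) = 0.8746
x' = -1.2 * 0.4848 - 4.1 * 0.8746
= -0.5818 - 3.5859
= -4.1677


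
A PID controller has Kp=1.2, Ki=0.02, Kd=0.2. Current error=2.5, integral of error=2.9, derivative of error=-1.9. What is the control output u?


u = Kp*e + Ki*int(e) + Kd*de/dt
= 1.2*2.5 + 0.02*2.9 + 0.2*(-1.9)
= 3.0 + 0.058 + -0.38
= 2.678


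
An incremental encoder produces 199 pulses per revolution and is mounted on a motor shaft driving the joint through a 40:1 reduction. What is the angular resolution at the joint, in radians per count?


counts per rev = 199
effective counts at joint = 199 * 40 = 7960
resolution = 2*pi / 7960
= 7.8934e-04 rad/count


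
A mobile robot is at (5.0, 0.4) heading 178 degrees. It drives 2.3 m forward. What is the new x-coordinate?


x_new = x0 + d*cos(theta)
= 5.0 + 2.3*cos(178)
= 5.0 + -2.2986
= 2.7014


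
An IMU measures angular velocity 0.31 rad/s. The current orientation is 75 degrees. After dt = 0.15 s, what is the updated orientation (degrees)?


delta_theta = w * dt = 0.31 * 0.15 = 0.0465 rad
= 2.6643 deg
theta_new = 75 + 2.6643 = 77.6643 deg


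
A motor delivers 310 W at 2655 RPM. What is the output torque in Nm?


omega = 2655 * 2*pi/60 = 278.0309 rad/s
tau = P / omega = 310 / 278.0309
= 1.115 Nm


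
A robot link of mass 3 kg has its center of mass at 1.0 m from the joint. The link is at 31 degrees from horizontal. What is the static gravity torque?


tau = m*g*L*cos(angle)
= 3 * 9.81 * 1.0 * cos(31 deg)
= 3 * 9.81 * 1.0 * 0.8572
= 25.2264 Nm


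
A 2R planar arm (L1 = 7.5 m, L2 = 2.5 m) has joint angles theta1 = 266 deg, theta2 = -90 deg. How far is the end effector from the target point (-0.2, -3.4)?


End effector via forward kinematics:
x = L1*cos(t1) + L2*cos(t1+t2) = -3.0171
y = L1*sin(t1) + L2*sin(t1+t2) = -7.3073
Distance to target:
d = sqrt((-0.2 - -3.0171)^2 + (-3.4 - -7.3073)^2)
= sqrt(7.936 + 15.2673)
= 4.817 m


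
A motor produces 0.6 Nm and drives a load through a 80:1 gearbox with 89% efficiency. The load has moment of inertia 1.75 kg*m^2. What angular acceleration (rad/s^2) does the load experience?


tau_out = tau_motor * N * eta
= 0.6 * 80 * 0.89 = 42.72 Nm
alpha = tau_out / I = 42.72 / 1.75
= 24.4114 rad/s^2


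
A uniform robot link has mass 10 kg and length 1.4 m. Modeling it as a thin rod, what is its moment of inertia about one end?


I = (1/3) * m * L^2
= (1/3) * 10 * 1.4^2
= 0.333333 * 10 * 1.96
= 6.5333 kg*m^2


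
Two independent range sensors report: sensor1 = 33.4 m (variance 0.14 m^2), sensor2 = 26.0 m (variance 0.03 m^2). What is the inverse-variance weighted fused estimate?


w1 = (1/var1) / (1/var1 + 1/var2)
   = 7.1429 / (7.1429 + 33.3333) = 0.1765
w2 = 1 - w1 = 0.8235
fused = w1*s1 + w2*s2 = 5.8941 + 21.4118
= 27.3059 m


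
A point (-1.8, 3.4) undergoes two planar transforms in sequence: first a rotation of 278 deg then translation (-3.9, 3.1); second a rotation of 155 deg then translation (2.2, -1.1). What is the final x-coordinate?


After transform 1:
x1 = cos(278)*-1.8 - sin(278)*3.4 + -3.9 = -0.7836
y1 = sin(278)*-1.8 + cos(278)*3.4 + 3.1 = 5.3557
After transform 2:
x2 = cos(155)*-0.7836 - sin(155)*5.3557 + 2.2
= 0.6468


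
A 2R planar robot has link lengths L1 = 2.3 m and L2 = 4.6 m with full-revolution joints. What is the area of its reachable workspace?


r_max = L1 + L2 = 6.9 m
r_min = |L1 - L2| = 2.3 m
Area = pi*(r_max^2 - r_min^2)
= pi*(47.61 - 5.29)
= pi * 42.32
= 132.9522 m^2


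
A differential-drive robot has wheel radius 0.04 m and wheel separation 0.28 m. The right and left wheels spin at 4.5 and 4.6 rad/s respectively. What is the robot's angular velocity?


vR = r*wR = 0.04*4.5 = 0.18 m/s
vL = r*wL = 0.04*4.6 = 0.184 m/s
v = (vR+vL)/2 = 0.182 m/s
omega = (vR-vL)/L = -0.0143 rad/s
angular velocity = -0.0143 rad/s


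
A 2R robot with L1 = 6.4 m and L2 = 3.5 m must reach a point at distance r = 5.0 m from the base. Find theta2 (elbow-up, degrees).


cos(theta2) = (r^2 - L1^2 - L2^2) / (2*L1*L2)
cos(theta2) = (25.0 - 40.96 - 12.25) / 44.8
cos(theta2) = -0.629688
theta2 = 129.0271 degrees


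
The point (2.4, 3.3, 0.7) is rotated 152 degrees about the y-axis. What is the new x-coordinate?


Rotation about y-axis: x' = x*cos(theta) + z*sin(theta)
= 2.4 * -0.8829 + 0.7 * 0.4695
= -1.7904


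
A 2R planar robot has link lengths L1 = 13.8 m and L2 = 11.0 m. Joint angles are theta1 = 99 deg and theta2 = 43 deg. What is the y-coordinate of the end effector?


Convert angles to radians: theta1 = 1.7279, theta2 = 0.7505
y = L1*sin(theta1) + L2*sin(theta1+theta2)
y = 13.6301 + 6.7723
y = 20.4024


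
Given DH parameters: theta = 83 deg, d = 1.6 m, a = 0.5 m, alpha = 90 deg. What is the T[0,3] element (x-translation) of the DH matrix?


T[0,3] = a * cos(theta)
= 0.5 * cos(83 deg)
= 0.5 * 0.1219
= 0.0609


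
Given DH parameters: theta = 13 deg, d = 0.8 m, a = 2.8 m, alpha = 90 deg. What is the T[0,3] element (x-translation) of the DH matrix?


T[0,3] = a * cos(theta)
= 2.8 * cos(13 deg)
= 2.8 * 0.9744
= 2.7282


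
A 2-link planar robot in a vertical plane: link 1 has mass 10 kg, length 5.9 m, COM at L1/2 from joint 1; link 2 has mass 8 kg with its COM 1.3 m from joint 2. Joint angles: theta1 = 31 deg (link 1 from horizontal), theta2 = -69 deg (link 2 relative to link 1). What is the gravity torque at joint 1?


Horizontal distance from joint 1 to link-1 COM:
  x_c1 = (L1/2)*cos(t1) = 2.95 * 0.8572 = 2.5286 m
Horizontal distance from joint 1 to link-2 COM:
  x_c2 = L1*cos(t1) + Lc2*cos(t1+t2)
       = 5.9*0.8572 + 1.3*0.788 = 6.0817 m
tau1 = m1*g*x_c1 + m2*g*x_c2
     = 10*9.81*2.5286 + 8*9.81*6.0817
     = 248.0599 + 477.2919
     = 725.3518 Nm


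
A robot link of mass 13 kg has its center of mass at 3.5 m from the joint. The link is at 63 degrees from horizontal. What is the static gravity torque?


tau = m*g*L*cos(angle)
= 13 * 9.81 * 3.5 * cos(63 deg)
= 13 * 9.81 * 3.5 * 0.454
= 202.6409 Nm


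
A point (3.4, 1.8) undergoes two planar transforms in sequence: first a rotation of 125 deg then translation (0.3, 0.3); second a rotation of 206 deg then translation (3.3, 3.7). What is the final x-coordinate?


After transform 1:
x1 = cos(125)*3.4 - sin(125)*1.8 + 0.3 = -3.1246
y1 = sin(125)*3.4 + cos(125)*1.8 + 0.3 = 2.0527
After transform 2:
x2 = cos(206)*-3.1246 - sin(206)*2.0527 + 3.3
= 7.0082


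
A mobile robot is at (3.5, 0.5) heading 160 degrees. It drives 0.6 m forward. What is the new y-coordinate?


y_new = y0 + d*sin(theta)
= 0.5 + 0.6*sin(160)
= 0.5 + 0.2052
= 0.7052


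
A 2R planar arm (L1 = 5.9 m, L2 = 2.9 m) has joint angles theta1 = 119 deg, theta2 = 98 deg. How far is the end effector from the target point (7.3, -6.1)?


End effector via forward kinematics:
x = L1*cos(t1) + L2*cos(t1+t2) = -5.1764
y = L1*sin(t1) + L2*sin(t1+t2) = 3.415
Distance to target:
d = sqrt((7.3 - -5.1764)^2 + (-6.1 - 3.415)^2)
= sqrt(155.661 + 90.5351)
= 15.6906 m


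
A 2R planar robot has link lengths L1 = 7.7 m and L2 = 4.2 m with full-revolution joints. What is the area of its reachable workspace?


r_max = L1 + L2 = 11.9 m
r_min = |L1 - L2| = 3.5 m
Area = pi*(r_max^2 - r_min^2)
= pi*(141.61 - 12.25)
= pi * 129.36
= 406.3964 m^2


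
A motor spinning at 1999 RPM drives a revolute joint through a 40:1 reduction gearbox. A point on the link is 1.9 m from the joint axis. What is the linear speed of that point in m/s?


omega_motor = 1999 * 2*pi/60 = 209.3348 rad/s
omega_joint = omega_motor / 40 = 5.2334 rad/s
v = omega_joint * r = 5.2334 * 1.9
= 9.9434 m/s


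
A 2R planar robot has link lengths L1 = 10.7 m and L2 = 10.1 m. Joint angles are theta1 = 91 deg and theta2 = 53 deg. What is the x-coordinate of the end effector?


Convert angles to radians: theta1 = 1.5882, theta2 = 0.925
x = L1*cos(theta1) + L2*cos(theta1+theta2)
x = -0.1867 + -8.1711
x = -8.3578


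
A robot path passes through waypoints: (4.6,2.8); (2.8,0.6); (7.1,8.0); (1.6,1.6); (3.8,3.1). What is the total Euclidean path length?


Segment lengths:
  seg1 = sqrt((-1.8)^2 + (-2.2)^2) = 2.8425
  seg2 = sqrt((4.3)^2 + (7.4)^2) = 8.5586
  seg3 = sqrt((-5.5)^2 + (-6.4)^2) = 8.4386
  seg4 = sqrt((2.2)^2 + (1.5)^2) = 2.6627
Total = 22.5025


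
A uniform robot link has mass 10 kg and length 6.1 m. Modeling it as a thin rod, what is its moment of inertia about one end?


I = (1/3) * m * L^2
= (1/3) * 10 * 6.1^2
= 0.333333 * 10 * 37.21
= 124.0333 kg*m^2


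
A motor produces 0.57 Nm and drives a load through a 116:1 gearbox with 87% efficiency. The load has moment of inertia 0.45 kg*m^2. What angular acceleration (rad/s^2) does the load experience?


tau_out = tau_motor * N * eta
= 0.57 * 116 * 0.87 = 57.5244 Nm
alpha = tau_out / I = 57.5244 / 0.45
= 127.832 rad/s^2


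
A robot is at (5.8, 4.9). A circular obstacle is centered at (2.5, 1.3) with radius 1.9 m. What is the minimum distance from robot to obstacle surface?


center_dist = sqrt((5.8-2.5)^2 + (4.9-1.3)^2)
= sqrt(10.89 + 12.96)
= 4.8836
min_dist = center_dist - radius = 4.8836 - 1.9 = 2.9836 m


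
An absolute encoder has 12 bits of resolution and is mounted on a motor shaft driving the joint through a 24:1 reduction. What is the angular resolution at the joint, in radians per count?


counts = 2^12 = 4096
effective counts at joint = 4096 * 24 = 98304
resolution = 2*pi / 98304
= 6.3916e-05 rad/count


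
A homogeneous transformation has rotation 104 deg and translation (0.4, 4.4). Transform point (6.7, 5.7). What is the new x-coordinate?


x' = cos(theta)*px - sin(theta)*py + tx
= -0.2419*6.7 - 0.9703*5.7 + 0.4
= -6.7516


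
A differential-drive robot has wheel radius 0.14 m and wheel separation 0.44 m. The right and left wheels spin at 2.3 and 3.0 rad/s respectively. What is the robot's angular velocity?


vR = r*wR = 0.14*2.3 = 0.322 m/s
vL = r*wL = 0.14*3.0 = 0.42 m/s
v = (vR+vL)/2 = 0.371 m/s
omega = (vR-vL)/L = -0.2227 rad/s
angular velocity = -0.2227 rad/s


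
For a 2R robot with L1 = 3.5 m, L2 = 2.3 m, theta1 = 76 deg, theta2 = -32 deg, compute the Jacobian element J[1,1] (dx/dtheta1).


J[1,1] = -L1*sin(t1) - L2*sin(t1+t2)
= -3.5*sin(76) - 2.3*sin(44)
= -4.9937


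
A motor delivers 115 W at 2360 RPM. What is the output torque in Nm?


omega = 2360 * 2*pi/60 = 247.1386 rad/s
tau = P / omega = 115 / 247.1386
= 0.4653 Nm


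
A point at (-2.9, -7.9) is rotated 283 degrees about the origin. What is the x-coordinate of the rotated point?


x' = x*cos(theta) - y*sin(theta)
cos(283 deg) = 0.225, sin(283 deg) = -0.9744
x' = -2.9 * 0.225 - -7.9 * -0.9744
= -0.6524 - 7.6975
= -8.3499


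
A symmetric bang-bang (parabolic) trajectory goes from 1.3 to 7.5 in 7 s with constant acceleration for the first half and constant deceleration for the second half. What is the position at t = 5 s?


Symmetric rest-to-rest: each phase covers (pf-p0)/2 in time T/2. 0.5*a*(T/2)^2 = (pf-p0)/2 => a = 4*(pf-p0)/T^2
a = 4*(7.5-1.3)/7^2 = 0.5061
t = 5 is in the deceleration phase (t > T/2).
p = pf - 0.5*a*(T-t)^2 = 7.5 - 0.5*0.5061*2^2
= 6.4878


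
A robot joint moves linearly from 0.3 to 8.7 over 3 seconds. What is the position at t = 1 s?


s = t/T = 1/3 = 0.3333
p(t) = p0 + (pf-p0)*s
= 0.3 + (8.7 - 0.3) * 0.3333
= 3.1


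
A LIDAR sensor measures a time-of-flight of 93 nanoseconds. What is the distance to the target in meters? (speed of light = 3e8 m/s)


tof = 93 ns = 9.3e-08 s
dist = c * tof / 2
= 3e8 * 9.3e-08 / 2
= 13.95 m


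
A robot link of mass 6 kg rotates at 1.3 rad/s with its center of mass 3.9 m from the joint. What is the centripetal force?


F = m * omega^2 * r
= 6 * 1.3^2 * 3.9
= 6 * 1.69 * 3.9
= 39.546 N


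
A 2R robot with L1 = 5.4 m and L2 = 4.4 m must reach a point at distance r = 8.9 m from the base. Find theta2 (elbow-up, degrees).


cos(theta2) = (r^2 - L1^2 - L2^2) / (2*L1*L2)
cos(theta2) = (79.21 - 29.16 - 19.36) / 47.52
cos(theta2) = 0.645833
theta2 = 49.7718 degrees


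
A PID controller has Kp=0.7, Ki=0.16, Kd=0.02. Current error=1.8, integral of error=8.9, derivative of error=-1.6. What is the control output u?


u = Kp*e + Ki*int(e) + Kd*de/dt
= 0.7*1.8 + 0.16*8.9 + 0.02*(-1.6)
= 1.26 + 1.424 + -0.032
= 2.652


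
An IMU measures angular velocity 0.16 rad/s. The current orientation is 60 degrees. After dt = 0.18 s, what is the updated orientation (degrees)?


delta_theta = w * dt = 0.16 * 0.18 = 0.0288 rad
= 1.6501 deg
theta_new = 60 + 1.6501 = 61.6501 deg


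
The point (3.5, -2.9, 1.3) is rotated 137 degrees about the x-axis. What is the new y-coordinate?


Rotation about x-axis: y' = y*cos(theta) - z*sin(theta)
= -2.9 * -0.7314 - 1.3 * 0.682
= 1.2343


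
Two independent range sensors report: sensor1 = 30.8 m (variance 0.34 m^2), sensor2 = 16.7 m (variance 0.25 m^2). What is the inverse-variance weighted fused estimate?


w1 = (1/var1) / (1/var1 + 1/var2)
   = 2.9412 / (2.9412 + 4.0) = 0.4237
w2 = 1 - w1 = 0.5763
fused = w1*s1 + w2*s2 = 13.0508 + 9.6237
= 22.6746 m


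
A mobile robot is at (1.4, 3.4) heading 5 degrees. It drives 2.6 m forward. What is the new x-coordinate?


x_new = x0 + d*cos(theta)
= 1.4 + 2.6*cos(5)
= 1.4 + 2.5901
= 3.9901


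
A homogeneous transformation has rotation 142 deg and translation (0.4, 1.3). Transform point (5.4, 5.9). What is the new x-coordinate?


x' = cos(theta)*px - sin(theta)*py + tx
= -0.788*5.4 - 0.6157*5.9 + 0.4
= -7.4877


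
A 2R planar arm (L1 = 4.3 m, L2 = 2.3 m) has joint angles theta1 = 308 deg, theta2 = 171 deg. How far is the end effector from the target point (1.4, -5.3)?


End effector via forward kinematics:
x = L1*cos(t1) + L2*cos(t1+t2) = 1.5323
y = L1*sin(t1) + L2*sin(t1+t2) = -1.3768
Distance to target:
d = sqrt((1.4 - 1.5323)^2 + (-5.3 - -1.3768)^2)
= sqrt(0.0175 + 15.3913)
= 3.9254 m


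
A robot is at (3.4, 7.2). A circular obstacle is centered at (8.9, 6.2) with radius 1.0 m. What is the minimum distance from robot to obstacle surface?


center_dist = sqrt((3.4-8.9)^2 + (7.2-6.2)^2)
= sqrt(30.25 + 1.0)
= 5.5902
min_dist = center_dist - radius = 5.5902 - 1.0 = 4.5902 m


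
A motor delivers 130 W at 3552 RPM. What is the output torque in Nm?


omega = 3552 * 2*pi/60 = 371.9646 rad/s
tau = P / omega = 130 / 371.9646
= 0.3495 Nm


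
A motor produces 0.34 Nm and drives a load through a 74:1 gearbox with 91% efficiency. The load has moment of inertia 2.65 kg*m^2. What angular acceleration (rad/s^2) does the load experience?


tau_out = tau_motor * N * eta
= 0.34 * 74 * 0.91 = 22.8956 Nm
alpha = tau_out / I = 22.8956 / 2.65
= 8.6398 rad/s^2


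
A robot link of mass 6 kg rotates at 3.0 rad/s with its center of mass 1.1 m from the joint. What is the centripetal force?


F = m * omega^2 * r
= 6 * 3.0^2 * 1.1
= 6 * 9.0 * 1.1
= 59.4 N


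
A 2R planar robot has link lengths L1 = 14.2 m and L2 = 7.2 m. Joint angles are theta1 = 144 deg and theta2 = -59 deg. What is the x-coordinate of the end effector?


Convert angles to radians: theta1 = 2.5133, theta2 = -1.0297
x = L1*cos(theta1) + L2*cos(theta1+theta2)
x = -11.488 + 0.6275
x = -10.8605


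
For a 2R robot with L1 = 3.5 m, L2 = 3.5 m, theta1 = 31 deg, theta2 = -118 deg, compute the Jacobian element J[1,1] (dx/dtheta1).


J[1,1] = -L1*sin(t1) - L2*sin(t1+t2)
= -3.5*sin(31) - 3.5*sin(-87)
= 1.6926


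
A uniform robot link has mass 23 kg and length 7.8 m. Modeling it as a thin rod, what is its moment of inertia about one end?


I = (1/3) * m * L^2
= (1/3) * 23 * 7.8^2
= 0.333333 * 23 * 60.84
= 466.44 kg*m^2


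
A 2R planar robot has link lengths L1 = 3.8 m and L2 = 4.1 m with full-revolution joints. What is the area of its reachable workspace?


r_max = L1 + L2 = 7.9 m
r_min = |L1 - L2| = 0.3 m
Area = pi*(r_max^2 - r_min^2)
= pi*(62.41 - 0.09)
= pi * 62.32
= 195.7841 m^2


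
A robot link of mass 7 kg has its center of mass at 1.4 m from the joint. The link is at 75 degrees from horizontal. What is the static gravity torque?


tau = m*g*L*cos(angle)
= 7 * 9.81 * 1.4 * cos(75 deg)
= 7 * 9.81 * 1.4 * 0.2588
= 24.8823 Nm


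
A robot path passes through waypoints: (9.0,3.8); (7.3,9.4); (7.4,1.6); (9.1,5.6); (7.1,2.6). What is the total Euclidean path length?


Segment lengths:
  seg1 = sqrt((-1.7)^2 + (5.6)^2) = 5.8523
  seg2 = sqrt((0.1)^2 + (-7.8)^2) = 7.8006
  seg3 = sqrt((1.7)^2 + (4.0)^2) = 4.3463
  seg4 = sqrt((-2.0)^2 + (-3.0)^2) = 3.6056
Total = 21.6048


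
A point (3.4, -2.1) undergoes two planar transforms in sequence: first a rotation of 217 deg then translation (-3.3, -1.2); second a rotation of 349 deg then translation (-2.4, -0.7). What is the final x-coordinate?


After transform 1:
x1 = cos(217)*3.4 - sin(217)*-2.1 + -3.3 = -7.2792
y1 = sin(217)*3.4 + cos(217)*-2.1 + -1.2 = -1.569
After transform 2:
x2 = cos(349)*-7.2792 - sin(349)*-1.569 + -2.4
= -9.8448


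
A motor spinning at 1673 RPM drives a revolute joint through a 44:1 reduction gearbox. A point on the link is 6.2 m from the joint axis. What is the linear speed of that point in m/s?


omega_motor = 1673 * 2*pi/60 = 175.1962 rad/s
omega_joint = omega_motor / 44 = 3.9817 rad/s
v = omega_joint * r = 3.9817 * 6.2
= 24.6867 m/s


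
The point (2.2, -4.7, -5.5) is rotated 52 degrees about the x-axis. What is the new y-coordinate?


Rotation about x-axis: y' = y*cos(theta) - z*sin(theta)
= -4.7 * 0.6157 - -5.5 * 0.788
= 1.4405


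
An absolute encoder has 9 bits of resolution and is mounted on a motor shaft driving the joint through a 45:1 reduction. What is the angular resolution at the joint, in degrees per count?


counts = 2^9 = 512
effective counts at joint = 512 * 45 = 23040
resolution = 360 / 23040
= 0.0156 deg/count


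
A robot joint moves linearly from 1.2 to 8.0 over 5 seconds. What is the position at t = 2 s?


s = t/T = 2/5 = 0.4
p(t) = p0 + (pf-p0)*s
= 1.2 + (8.0 - 1.2) * 0.4
= 3.92


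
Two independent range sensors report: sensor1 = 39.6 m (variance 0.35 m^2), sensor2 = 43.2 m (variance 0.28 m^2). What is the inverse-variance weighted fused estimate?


w1 = (1/var1) / (1/var1 + 1/var2)
   = 2.8571 / (2.8571 + 3.5714) = 0.4444
w2 = 1 - w1 = 0.5556
fused = w1*s1 + w2*s2 = 17.6 + 24.0
= 41.6 m


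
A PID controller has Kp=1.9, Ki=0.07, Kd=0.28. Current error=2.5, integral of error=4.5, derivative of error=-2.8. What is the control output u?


u = Kp*e + Ki*int(e) + Kd*de/dt
= 1.9*2.5 + 0.07*4.5 + 0.28*(-2.8)
= 4.75 + 0.315 + -0.784
= 4.281


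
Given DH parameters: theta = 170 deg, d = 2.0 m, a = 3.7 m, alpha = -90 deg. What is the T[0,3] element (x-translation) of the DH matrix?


T[0,3] = a * cos(theta)
= 3.7 * cos(170 deg)
= 3.7 * -0.9848
= -3.6438


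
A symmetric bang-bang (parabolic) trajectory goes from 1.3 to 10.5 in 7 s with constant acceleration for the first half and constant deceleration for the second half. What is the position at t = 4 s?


Symmetric rest-to-rest: each phase covers (pf-p0)/2 in time T/2. 0.5*a*(T/2)^2 = (pf-p0)/2 => a = 4*(pf-p0)/T^2
a = 4*(10.5-1.3)/7^2 = 0.751
t = 4 is in the deceleration phase (t > T/2).
p = pf - 0.5*a*(T-t)^2 = 10.5 - 0.5*0.751*3^2
= 7.1204


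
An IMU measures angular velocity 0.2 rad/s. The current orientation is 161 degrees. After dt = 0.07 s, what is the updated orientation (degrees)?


delta_theta = w * dt = 0.2 * 0.07 = 0.014 rad
= 0.8021 deg
theta_new = 161 + 0.8021 = 161.8021 deg


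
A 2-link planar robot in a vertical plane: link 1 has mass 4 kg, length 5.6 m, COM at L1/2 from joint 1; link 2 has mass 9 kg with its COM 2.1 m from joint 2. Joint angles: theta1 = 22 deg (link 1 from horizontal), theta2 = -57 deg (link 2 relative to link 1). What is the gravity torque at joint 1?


Horizontal distance from joint 1 to link-1 COM:
  x_c1 = (L1/2)*cos(t1) = 2.8 * 0.9272 = 2.5961 m
Horizontal distance from joint 1 to link-2 COM:
  x_c2 = L1*cos(t1) + Lc2*cos(t1+t2)
       = 5.6*0.9272 + 2.1*0.8192 = 6.9124 m
tau1 = m1*g*x_c1 + m2*g*x_c2
     = 4*9.81*2.5961 + 9*9.81*6.9124
     = 101.8715 + 610.3001
     = 712.1717 Nm


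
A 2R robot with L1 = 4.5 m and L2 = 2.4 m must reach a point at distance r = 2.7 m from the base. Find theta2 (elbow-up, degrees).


cos(theta2) = (r^2 - L1^2 - L2^2) / (2*L1*L2)
cos(theta2) = (7.29 - 20.25 - 5.76) / 21.6
cos(theta2) = -0.866667
theta2 = 150.0736 degrees


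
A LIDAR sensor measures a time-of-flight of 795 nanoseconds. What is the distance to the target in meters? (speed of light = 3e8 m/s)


tof = 795 ns = 7.95e-07 s
dist = c * tof / 2
= 3e8 * 7.95e-07 / 2
= 119.25 m


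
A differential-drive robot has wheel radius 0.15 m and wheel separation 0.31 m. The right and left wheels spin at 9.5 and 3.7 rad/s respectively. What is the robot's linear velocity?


vR = r*wR = 0.15*9.5 = 1.425 m/s
vL = r*wL = 0.15*3.7 = 0.555 m/s
v = (vR+vL)/2 = 0.99 m/s
omega = (vR-vL)/L = 2.8065 rad/s
linear velocity = 0.99 m/s


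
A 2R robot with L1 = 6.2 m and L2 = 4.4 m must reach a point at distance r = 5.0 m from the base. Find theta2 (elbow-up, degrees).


cos(theta2) = (r^2 - L1^2 - L2^2) / (2*L1*L2)
cos(theta2) = (25.0 - 38.44 - 19.36) / 54.56
cos(theta2) = -0.601173
theta2 = 126.954 degrees


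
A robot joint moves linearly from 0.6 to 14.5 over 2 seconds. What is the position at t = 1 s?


s = t/T = 1/2 = 0.5
p(t) = p0 + (pf-p0)*s
= 0.6 + (14.5 - 0.6) * 0.5
= 7.55


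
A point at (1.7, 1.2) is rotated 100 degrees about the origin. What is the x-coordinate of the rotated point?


x' = x*cos(theta) - y*sin(theta)
cos(100 deg) = -0.1736, sin(100 deg) = 0.9848
x' = 1.7 * -0.1736 - 1.2 * 0.9848
= -0.2952 - 1.1818
= -1.477


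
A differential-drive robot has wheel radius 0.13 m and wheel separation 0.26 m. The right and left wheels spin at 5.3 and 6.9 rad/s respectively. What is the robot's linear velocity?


vR = r*wR = 0.13*5.3 = 0.689 m/s
vL = r*wL = 0.13*6.9 = 0.897 m/s
v = (vR+vL)/2 = 0.793 m/s
omega = (vR-vL)/L = -0.8 rad/s
linear velocity = 0.793 m/s


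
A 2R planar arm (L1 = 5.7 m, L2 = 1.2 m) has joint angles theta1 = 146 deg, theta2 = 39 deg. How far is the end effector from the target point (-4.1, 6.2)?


End effector via forward kinematics:
x = L1*cos(t1) + L2*cos(t1+t2) = -5.9209
y = L1*sin(t1) + L2*sin(t1+t2) = 3.0828
Distance to target:
d = sqrt((-4.1 - -5.9209)^2 + (6.2 - 3.0828)^2)
= sqrt(3.3159 + 9.7169)
= 3.6101 m


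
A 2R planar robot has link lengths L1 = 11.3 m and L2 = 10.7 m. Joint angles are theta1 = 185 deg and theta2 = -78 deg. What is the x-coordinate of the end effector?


Convert angles to radians: theta1 = 3.2289, theta2 = -1.3614
x = L1*cos(theta1) + L2*cos(theta1+theta2)
x = -11.257 + -3.1284
x = -14.3854


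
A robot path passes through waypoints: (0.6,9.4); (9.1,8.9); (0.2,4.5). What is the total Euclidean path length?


Segment lengths:
  seg1 = sqrt((8.5)^2 + (-0.5)^2) = 8.5147
  seg2 = sqrt((-8.9)^2 + (-4.4)^2) = 9.9282
Total = 18.4429


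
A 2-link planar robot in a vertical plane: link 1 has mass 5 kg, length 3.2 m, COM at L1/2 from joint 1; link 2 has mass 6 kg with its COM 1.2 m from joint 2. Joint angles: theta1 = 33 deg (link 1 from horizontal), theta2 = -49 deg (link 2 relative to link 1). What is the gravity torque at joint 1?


Horizontal distance from joint 1 to link-1 COM:
  x_c1 = (L1/2)*cos(t1) = 1.6 * 0.8387 = 1.3419 m
Horizontal distance from joint 1 to link-2 COM:
  x_c2 = L1*cos(t1) + Lc2*cos(t1+t2)
       = 3.2*0.8387 + 1.2*0.9613 = 3.8373 m
tau1 = m1*g*x_c1 + m2*g*x_c2
     = 5*9.81*1.3419 + 6*9.81*3.8373
     = 65.8189 + 225.8611
     = 291.68 Nm


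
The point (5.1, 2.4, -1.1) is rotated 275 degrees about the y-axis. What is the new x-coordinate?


Rotation about y-axis: x' = x*cos(theta) + z*sin(theta)
= 5.1 * 0.0872 + -1.1 * -0.9962
= 1.5403


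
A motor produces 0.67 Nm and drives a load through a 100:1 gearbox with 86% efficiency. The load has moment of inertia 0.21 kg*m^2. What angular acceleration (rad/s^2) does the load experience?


tau_out = tau_motor * N * eta
= 0.67 * 100 * 0.86 = 57.62 Nm
alpha = tau_out / I = 57.62 / 0.21
= 274.381 rad/s^2


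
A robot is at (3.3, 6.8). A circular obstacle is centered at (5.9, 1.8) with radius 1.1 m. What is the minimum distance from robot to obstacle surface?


center_dist = sqrt((3.3-5.9)^2 + (6.8-1.8)^2)
= sqrt(6.76 + 25.0)
= 5.6356
min_dist = center_dist - radius = 5.6356 - 1.1 = 4.5356 m


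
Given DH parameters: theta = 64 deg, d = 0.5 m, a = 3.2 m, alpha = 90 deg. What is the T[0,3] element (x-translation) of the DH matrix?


T[0,3] = a * cos(theta)
= 3.2 * cos(64 deg)
= 3.2 * 0.4384
= 1.4028


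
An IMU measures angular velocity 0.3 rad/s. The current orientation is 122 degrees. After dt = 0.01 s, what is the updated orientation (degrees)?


delta_theta = w * dt = 0.3 * 0.01 = 0.003 rad
= 0.1719 deg
theta_new = 122 + 0.1719 = 122.1719 deg


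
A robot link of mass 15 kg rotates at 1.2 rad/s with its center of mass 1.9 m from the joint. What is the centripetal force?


F = m * omega^2 * r
= 15 * 1.2^2 * 1.9
= 15 * 1.44 * 1.9
= 41.04 N


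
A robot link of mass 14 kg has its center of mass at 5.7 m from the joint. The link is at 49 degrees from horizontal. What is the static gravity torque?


tau = m*g*L*cos(angle)
= 14 * 9.81 * 5.7 * cos(49 deg)
= 14 * 9.81 * 5.7 * 0.6561
= 513.5879 Nm


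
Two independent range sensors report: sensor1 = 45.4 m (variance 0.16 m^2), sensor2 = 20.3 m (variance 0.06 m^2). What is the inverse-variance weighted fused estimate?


w1 = (1/var1) / (1/var1 + 1/var2)
   = 6.25 / (6.25 + 16.6667) = 0.2727
w2 = 1 - w1 = 0.7273
fused = w1*s1 + w2*s2 = 12.3818 + 14.7636
= 27.1455 m
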